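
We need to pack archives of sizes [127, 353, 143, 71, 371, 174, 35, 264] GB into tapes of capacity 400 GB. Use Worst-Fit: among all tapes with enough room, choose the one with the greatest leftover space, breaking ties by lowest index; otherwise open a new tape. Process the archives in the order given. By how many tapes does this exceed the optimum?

Worst-Fit: [127,143,71] [353] [371] [174,35] [264] → 5 tapes.
Total size 1538 GB; any packing needs at least ⌈1538/400⌉ = 4 tapes.
An optimal packing achieves that bound: [371] [353,35] [264,127] [174,143,71] → 4 tapes.
Excess: 5 − 4 = 1.

1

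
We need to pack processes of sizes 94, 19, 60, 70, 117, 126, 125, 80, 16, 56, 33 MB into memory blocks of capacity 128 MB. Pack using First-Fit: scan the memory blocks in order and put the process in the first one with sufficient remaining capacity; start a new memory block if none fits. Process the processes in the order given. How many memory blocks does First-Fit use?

7 memory blocks

memory block 1: place 94 MB, 34 MB left
memory block 1: place 19 MB, 15 MB left
memory block 2: place 60 MB, 68 MB left
memory block 3: place 70 MB, 58 MB left
memory block 4: place 117 MB, 11 MB left
memory block 5: place 126 MB, 2 MB left
memory block 6: place 125 MB, 3 MB left
memory block 7: place 80 MB, 48 MB left
memory block 2: place 16 MB, 52 MB left
memory block 3: place 56 MB, 2 MB left
memory block 2: place 33 MB, 19 MB left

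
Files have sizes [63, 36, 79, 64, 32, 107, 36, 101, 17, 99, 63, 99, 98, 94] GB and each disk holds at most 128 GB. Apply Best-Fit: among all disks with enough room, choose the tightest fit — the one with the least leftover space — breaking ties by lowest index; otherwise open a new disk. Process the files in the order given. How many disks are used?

10 disks

63 GB → disk 1 (remaining 65 GB)
36 GB → disk 1 (remaining 29 GB)
79 GB → disk 2 (remaining 49 GB)
64 GB → disk 3 (remaining 64 GB)
32 GB → disk 2 (remaining 17 GB)
107 GB → disk 4 (remaining 21 GB)
36 GB → disk 3 (remaining 28 GB)
101 GB → disk 5 (remaining 27 GB)
17 GB → disk 2 (remaining 0 GB)
99 GB → disk 6 (remaining 29 GB)
63 GB → disk 7 (remaining 65 GB)
99 GB → disk 8 (remaining 29 GB)
98 GB → disk 9 (remaining 30 GB)
94 GB → disk 10 (remaining 34 GB)
Final disks: [63,36] [79,32,17] [64,36] [107] [101] [99] [63] [99] [98] [94].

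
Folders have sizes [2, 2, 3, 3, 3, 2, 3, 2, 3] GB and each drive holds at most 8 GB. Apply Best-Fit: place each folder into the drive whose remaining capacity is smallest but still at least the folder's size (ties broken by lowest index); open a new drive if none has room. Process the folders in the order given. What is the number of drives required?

3

Put 2 GB in drive 1; 6 GB remain.
Put 2 GB in drive 1; 4 GB remain.
Put 3 GB in drive 1; 1 GB remain.
Put 3 GB in drive 2; 5 GB remain.
Put 3 GB in drive 2; 2 GB remain.
Put 2 GB in drive 2; 0 GB remain.
Put 3 GB in drive 3; 5 GB remain.
Put 2 GB in drive 3; 3 GB remain.
Put 3 GB in drive 3; 0 GB remain.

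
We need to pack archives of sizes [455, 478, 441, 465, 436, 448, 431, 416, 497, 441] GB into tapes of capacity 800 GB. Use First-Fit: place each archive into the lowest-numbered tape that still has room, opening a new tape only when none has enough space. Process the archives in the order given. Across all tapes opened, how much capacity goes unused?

3492

Put 455 GB in tape 1; 345 GB remain.
Put 478 GB in tape 2; 322 GB remain.
Put 441 GB in tape 3; 359 GB remain.
Put 465 GB in tape 4; 335 GB remain.
Put 436 GB in tape 5; 364 GB remain.
Put 448 GB in tape 6; 352 GB remain.
Put 431 GB in tape 7; 369 GB remain.
Put 416 GB in tape 8; 384 GB remain.
Put 497 GB in tape 9; 303 GB remain.
Put 441 GB in tape 10; 359 GB remain.
10 tapes × 800 GB = 8000 GB; used 4508 GB; unused 3492 GB.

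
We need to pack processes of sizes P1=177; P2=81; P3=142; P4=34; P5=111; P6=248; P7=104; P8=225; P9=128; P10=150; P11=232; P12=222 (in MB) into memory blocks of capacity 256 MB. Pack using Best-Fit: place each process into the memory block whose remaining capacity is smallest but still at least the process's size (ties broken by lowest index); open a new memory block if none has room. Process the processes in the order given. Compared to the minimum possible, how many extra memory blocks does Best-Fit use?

Best-Fit: [177,34] [81,142] [111,104] [248] [225] [128] [150] [232] [222] → 9 memory blocks.
Total size 1854 MB; any packing needs at least ⌈1854/256⌉ = 8 memory blocks.
An optimal packing achieves that bound: [248] [232] [225] [222,34] [177] [150,104] [142,111] [128,81] → 8 memory blocks.
Excess: 9 − 8 = 1.

1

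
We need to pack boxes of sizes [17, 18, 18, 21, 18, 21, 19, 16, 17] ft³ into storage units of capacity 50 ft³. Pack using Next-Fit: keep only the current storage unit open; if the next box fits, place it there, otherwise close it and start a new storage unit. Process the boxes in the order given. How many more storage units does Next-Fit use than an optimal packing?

1

Next-Fit: [17,18] [18,21] [18,21] [19,16] [17] → 5 storage units.
Total size 165 ft³; any packing needs at least ⌈165/50⌉ = 4 storage units.
An optimal packing achieves that bound: [21,21] [19,18] [18,18] [17,17,16] → 4 storage units.
Excess: 5 − 4 = 1.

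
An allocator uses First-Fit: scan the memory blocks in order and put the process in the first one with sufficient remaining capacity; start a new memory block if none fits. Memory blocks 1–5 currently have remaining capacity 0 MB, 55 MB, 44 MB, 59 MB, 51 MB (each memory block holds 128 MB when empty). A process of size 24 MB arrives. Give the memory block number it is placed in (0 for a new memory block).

Memory blocks with room: memory block 2 (55 MB), memory block 3 (44 MB), memory block 4 (59 MB), memory block 5 (51 MB).
The first with room is memory block 2.

2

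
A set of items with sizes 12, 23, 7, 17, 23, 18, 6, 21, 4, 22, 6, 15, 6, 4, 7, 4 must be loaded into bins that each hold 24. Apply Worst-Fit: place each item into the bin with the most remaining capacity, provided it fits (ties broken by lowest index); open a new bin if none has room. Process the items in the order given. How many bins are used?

bin 1: place 12, 12 left
bin 2: place 23, 1 left
bin 1: place 7, 5 left
bin 3: place 17, 7 left
bin 4: place 23, 1 left
bin 5: place 18, 6 left
bin 3: place 6, 1 left
bin 6: place 21, 3 left
bin 5: place 4, 2 left
bin 7: place 22, 2 left
bin 8: place 6, 18 left
bin 8: place 15, 3 left
bin 9: place 6, 18 left
bin 9: place 4, 14 left
bin 9: place 7, 7 left
bin 9: place 4, 3 left
Final bins: [12,7] [23] [17,6] [23] [18,4] [21] [22] [6,15] [6,4,7,4].

9 bins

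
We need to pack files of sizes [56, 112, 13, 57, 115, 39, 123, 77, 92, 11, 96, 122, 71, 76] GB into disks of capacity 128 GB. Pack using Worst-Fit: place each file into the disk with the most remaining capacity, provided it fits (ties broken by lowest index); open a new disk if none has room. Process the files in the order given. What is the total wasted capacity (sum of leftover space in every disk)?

disk 1: place 56 GB, 72 GB left
disk 2: place 112 GB, 16 GB left
disk 1: place 13 GB, 59 GB left
disk 1: place 57 GB, 2 GB left
disk 3: place 115 GB, 13 GB left
disk 4: place 39 GB, 89 GB left
disk 5: place 123 GB, 5 GB left
disk 4: place 77 GB, 12 GB left
disk 6: place 92 GB, 36 GB left
disk 6: place 11 GB, 25 GB left
disk 7: place 96 GB, 32 GB left
disk 8: place 122 GB, 6 GB left
disk 9: place 71 GB, 57 GB left
disk 10: place 76 GB, 52 GB left
10 disks × 128 GB = 1280 GB; used 1060 GB; unused 220 GB.

220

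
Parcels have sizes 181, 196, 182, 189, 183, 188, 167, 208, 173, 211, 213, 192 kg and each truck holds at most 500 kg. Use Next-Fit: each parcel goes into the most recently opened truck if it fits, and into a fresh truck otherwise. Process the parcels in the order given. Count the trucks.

181 kg → truck 1 (remaining 319 kg)
196 kg → truck 1 (remaining 123 kg)
182 kg → truck 2 (remaining 318 kg)
189 kg → truck 2 (remaining 129 kg)
183 kg → truck 3 (remaining 317 kg)
188 kg → truck 3 (remaining 129 kg)
167 kg → truck 4 (remaining 333 kg)
208 kg → truck 4 (remaining 125 kg)
173 kg → truck 5 (remaining 327 kg)
211 kg → truck 5 (remaining 116 kg)
213 kg → truck 6 (remaining 287 kg)
192 kg → truck 6 (remaining 95 kg)
Final trucks: [181,196] [182,189] [183,188] [167,208] [173,211] [213,192].

6 trucks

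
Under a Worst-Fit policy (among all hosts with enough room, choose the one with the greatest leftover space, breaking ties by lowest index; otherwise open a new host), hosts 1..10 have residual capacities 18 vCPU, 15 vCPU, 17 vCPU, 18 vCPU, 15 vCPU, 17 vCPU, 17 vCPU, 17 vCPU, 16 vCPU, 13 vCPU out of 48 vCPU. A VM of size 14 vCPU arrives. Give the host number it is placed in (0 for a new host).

Hosts with room: host 1 (18 vCPU), host 2 (15 vCPU), host 3 (17 vCPU), host 4 (18 vCPU), host 5 (15 vCPU), host 6 (17 vCPU), host 7 (17 vCPU), host 8 (17 vCPU), host 9 (16 vCPU).
Most room is host 1 with 18 vCPU free.

1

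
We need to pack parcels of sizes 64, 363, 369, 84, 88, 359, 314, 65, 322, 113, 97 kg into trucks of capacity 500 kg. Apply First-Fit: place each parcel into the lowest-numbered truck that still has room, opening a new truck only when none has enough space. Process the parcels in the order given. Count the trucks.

5

Put 64 kg in truck 1; 436 kg remain.
Put 363 kg in truck 1; 73 kg remain.
Put 369 kg in truck 2; 131 kg remain.
Put 84 kg in truck 2; 47 kg remain.
Put 88 kg in truck 3; 412 kg remain.
Put 359 kg in truck 3; 53 kg remain.
Put 314 kg in truck 4; 186 kg remain.
Put 65 kg in truck 1; 8 kg remain.
Put 322 kg in truck 5; 178 kg remain.
Put 113 kg in truck 4; 73 kg remain.
Put 97 kg in truck 5; 81 kg remain.
Final trucks: [64,363,65] [369,84] [88,359] [314,113] [322,97].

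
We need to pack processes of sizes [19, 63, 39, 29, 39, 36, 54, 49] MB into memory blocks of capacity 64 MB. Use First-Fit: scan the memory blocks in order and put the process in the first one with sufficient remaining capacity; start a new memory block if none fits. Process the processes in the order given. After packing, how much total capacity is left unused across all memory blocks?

120

memory block 1: place 19 MB, 45 MB left
memory block 2: place 63 MB, 1 MB left
memory block 1: place 39 MB, 6 MB left
memory block 3: place 29 MB, 35 MB left
memory block 4: place 39 MB, 25 MB left
memory block 5: place 36 MB, 28 MB left
memory block 6: place 54 MB, 10 MB left
memory block 7: place 49 MB, 15 MB left
7 memory blocks × 64 MB = 448 MB; used 328 MB; unused 120 MB.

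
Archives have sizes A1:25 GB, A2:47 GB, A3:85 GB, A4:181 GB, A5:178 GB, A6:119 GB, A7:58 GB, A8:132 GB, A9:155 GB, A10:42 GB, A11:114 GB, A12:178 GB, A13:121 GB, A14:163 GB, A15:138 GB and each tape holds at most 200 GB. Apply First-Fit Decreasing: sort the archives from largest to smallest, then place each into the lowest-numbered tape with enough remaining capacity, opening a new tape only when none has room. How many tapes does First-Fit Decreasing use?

Sorted descending: 181, 178, 178, 163, 155, 138, 132, 121, 119, 114, 85, 58, 47, 42, 25.
181 GB → tape 1 (remaining 19 GB)
178 GB → tape 2 (remaining 22 GB)
178 GB → tape 3 (remaining 22 GB)
163 GB → tape 4 (remaining 37 GB)
155 GB → tape 5 (remaining 45 GB)
138 GB → tape 6 (remaining 62 GB)
132 GB → tape 7 (remaining 68 GB)
121 GB → tape 8 (remaining 79 GB)
119 GB → tape 9 (remaining 81 GB)
114 GB → tape 10 (remaining 86 GB)
85 GB → tape 10 (remaining 1 GB)
58 GB → tape 6 (remaining 4 GB)
47 GB → tape 7 (remaining 21 GB)
42 GB → tape 5 (remaining 3 GB)
25 GB → tape 4 (remaining 12 GB)

10 tapes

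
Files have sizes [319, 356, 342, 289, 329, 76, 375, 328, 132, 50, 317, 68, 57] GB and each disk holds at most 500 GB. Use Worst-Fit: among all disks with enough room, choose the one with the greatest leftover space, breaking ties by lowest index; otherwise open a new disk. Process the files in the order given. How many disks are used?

8

Put 319 GB in disk 1; 181 GB remain.
Put 356 GB in disk 2; 144 GB remain.
Put 342 GB in disk 3; 158 GB remain.
Put 289 GB in disk 4; 211 GB remain.
Put 329 GB in disk 5; 171 GB remain.
Put 76 GB in disk 4; 135 GB remain.
Put 375 GB in disk 6; 125 GB remain.
Put 328 GB in disk 7; 172 GB remain.
Put 132 GB in disk 1; 49 GB remain.
Put 50 GB in disk 7; 122 GB remain.
Put 317 GB in disk 8; 183 GB remain.
Put 68 GB in disk 8; 115 GB remain.
Put 57 GB in disk 5; 114 GB remain.
Final disks: [319,132] [356] [342] [289,76] [329,57] [375] [328,50] [317,68].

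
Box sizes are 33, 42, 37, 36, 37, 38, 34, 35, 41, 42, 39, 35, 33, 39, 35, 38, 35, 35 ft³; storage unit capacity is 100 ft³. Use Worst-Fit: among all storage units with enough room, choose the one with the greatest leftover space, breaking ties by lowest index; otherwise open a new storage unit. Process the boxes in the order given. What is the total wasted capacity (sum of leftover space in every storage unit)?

236

storage unit 1: place 33 ft³, 67 ft³ left
storage unit 1: place 42 ft³, 25 ft³ left
storage unit 2: place 37 ft³, 63 ft³ left
storage unit 2: place 36 ft³, 27 ft³ left
storage unit 3: place 37 ft³, 63 ft³ left
storage unit 3: place 38 ft³, 25 ft³ left
storage unit 4: place 34 ft³, 66 ft³ left
storage unit 4: place 35 ft³, 31 ft³ left
storage unit 5: place 41 ft³, 59 ft³ left
storage unit 5: place 42 ft³, 17 ft³ left
storage unit 6: place 39 ft³, 61 ft³ left
storage unit 6: place 35 ft³, 26 ft³ left
storage unit 7: place 33 ft³, 67 ft³ left
storage unit 7: place 39 ft³, 28 ft³ left
storage unit 8: place 35 ft³, 65 ft³ left
storage unit 8: place 38 ft³, 27 ft³ left
storage unit 9: place 35 ft³, 65 ft³ left
storage unit 9: place 35 ft³, 30 ft³ left
9 storage units × 100 ft³ = 900 ft³; used 664 ft³; unused 236 ft³.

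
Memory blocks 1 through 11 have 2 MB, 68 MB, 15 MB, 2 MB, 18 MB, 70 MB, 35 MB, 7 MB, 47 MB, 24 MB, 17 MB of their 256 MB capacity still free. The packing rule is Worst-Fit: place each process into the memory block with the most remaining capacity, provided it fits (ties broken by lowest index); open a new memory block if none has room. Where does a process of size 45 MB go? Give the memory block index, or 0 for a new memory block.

Memory blocks with room: memory block 2 (68 MB), memory block 6 (70 MB), memory block 9 (47 MB).
Most room is memory block 6 with 70 MB free.

6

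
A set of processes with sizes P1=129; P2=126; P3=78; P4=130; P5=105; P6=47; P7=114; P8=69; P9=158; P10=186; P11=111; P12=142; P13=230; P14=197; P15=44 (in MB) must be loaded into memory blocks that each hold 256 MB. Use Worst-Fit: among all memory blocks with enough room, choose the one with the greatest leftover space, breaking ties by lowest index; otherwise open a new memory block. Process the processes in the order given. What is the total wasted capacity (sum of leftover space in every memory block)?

438

Put P1 (129 MB) in memory block 1; 127 MB remain.
Put P2 (126 MB) in memory block 1; 1 MB remain.
Put P3 (78 MB) in memory block 2; 178 MB remain.
Put P4 (130 MB) in memory block 2; 48 MB remain.
Put P5 (105 MB) in memory block 3; 151 MB remain.
Put P6 (47 MB) in memory block 3; 104 MB remain.
Put P7 (114 MB) in memory block 4; 142 MB remain.
Put P8 (69 MB) in memory block 4; 73 MB remain.
Put P9 (158 MB) in memory block 5; 98 MB remain.
Put P10 (186 MB) in memory block 6; 70 MB remain.
Put P11 (111 MB) in memory block 7; 145 MB remain.
Put P12 (142 MB) in memory block 7; 3 MB remain.
Put P13 (230 MB) in memory block 8; 26 MB remain.
Put P14 (197 MB) in memory block 9; 59 MB remain.
Put P15 (44 MB) in memory block 3; 60 MB remain.
9 memory blocks × 256 MB = 2304 MB; used 1866 MB; unused 438 MB.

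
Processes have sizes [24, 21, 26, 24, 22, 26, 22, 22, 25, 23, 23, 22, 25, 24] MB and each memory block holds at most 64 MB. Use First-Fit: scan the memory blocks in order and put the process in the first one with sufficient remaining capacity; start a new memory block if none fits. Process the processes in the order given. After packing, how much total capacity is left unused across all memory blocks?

119

memory block 1: place 24 MB, 40 MB left
memory block 1: place 21 MB, 19 MB left
memory block 2: place 26 MB, 38 MB left
memory block 2: place 24 MB, 14 MB left
memory block 3: place 22 MB, 42 MB left
memory block 3: place 26 MB, 16 MB left
memory block 4: place 22 MB, 42 MB left
memory block 4: place 22 MB, 20 MB left
memory block 5: place 25 MB, 39 MB left
memory block 5: place 23 MB, 16 MB left
memory block 6: place 23 MB, 41 MB left
memory block 6: place 22 MB, 19 MB left
memory block 7: place 25 MB, 39 MB left
memory block 7: place 24 MB, 15 MB left
7 memory blocks × 64 MB = 448 MB; used 329 MB; unused 119 MB.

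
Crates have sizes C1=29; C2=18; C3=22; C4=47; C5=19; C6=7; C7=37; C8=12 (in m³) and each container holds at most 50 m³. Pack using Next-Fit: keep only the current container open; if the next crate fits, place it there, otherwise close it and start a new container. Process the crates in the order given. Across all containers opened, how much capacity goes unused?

C1 (29 m³) → container 1 (remaining 21 m³)
C2 (18 m³) → container 1 (remaining 3 m³)
C3 (22 m³) → container 2 (remaining 28 m³)
C4 (47 m³) → container 3 (remaining 3 m³)
C5 (19 m³) → container 4 (remaining 31 m³)
C6 (7 m³) → container 4 (remaining 24 m³)
C7 (37 m³) → container 5 (remaining 13 m³)
C8 (12 m³) → container 5 (remaining 1 m³)
5 containers × 50 m³ = 250 m³; used 191 m³; unused 59 m³.

59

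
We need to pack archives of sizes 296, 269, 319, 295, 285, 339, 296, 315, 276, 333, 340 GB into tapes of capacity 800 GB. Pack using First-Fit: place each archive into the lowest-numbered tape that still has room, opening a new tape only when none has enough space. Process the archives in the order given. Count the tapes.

Put 296 GB in tape 1; 504 GB remain.
Put 269 GB in tape 1; 235 GB remain.
Put 319 GB in tape 2; 481 GB remain.
Put 295 GB in tape 2; 186 GB remain.
Put 285 GB in tape 3; 515 GB remain.
Put 339 GB in tape 3; 176 GB remain.
Put 296 GB in tape 4; 504 GB remain.
Put 315 GB in tape 4; 189 GB remain.
Put 276 GB in tape 5; 524 GB remain.
Put 333 GB in tape 5; 191 GB remain.
Put 340 GB in tape 6; 460 GB remain.
Final tapes: [296,269] [319,295] [285,339] [296,315] [276,333] [340].

6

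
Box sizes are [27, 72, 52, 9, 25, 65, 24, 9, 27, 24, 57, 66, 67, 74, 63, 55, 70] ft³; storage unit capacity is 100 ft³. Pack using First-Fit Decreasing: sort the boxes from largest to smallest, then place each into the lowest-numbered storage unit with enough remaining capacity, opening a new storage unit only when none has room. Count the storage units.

Sorted descending: 74, 72, 70, 67, 66, 65, 63, 57, 55, 52, 27, 27, 25, 24, 24, 9, 9.
74 ft³ → storage unit 1 (remaining 26 ft³)
72 ft³ → storage unit 2 (remaining 28 ft³)
70 ft³ → storage unit 3 (remaining 30 ft³)
67 ft³ → storage unit 4 (remaining 33 ft³)
66 ft³ → storage unit 5 (remaining 34 ft³)
65 ft³ → storage unit 6 (remaining 35 ft³)
63 ft³ → storage unit 7 (remaining 37 ft³)
57 ft³ → storage unit 8 (remaining 43 ft³)
55 ft³ → storage unit 9 (remaining 45 ft³)
52 ft³ → storage unit 10 (remaining 48 ft³)
27 ft³ → storage unit 2 (remaining 1 ft³)
27 ft³ → storage unit 3 (remaining 3 ft³)
25 ft³ → storage unit 1 (remaining 1 ft³)
24 ft³ → storage unit 4 (remaining 9 ft³)
24 ft³ → storage unit 5 (remaining 10 ft³)
9 ft³ → storage unit 4 (remaining 0 ft³)
9 ft³ → storage unit 5 (remaining 1 ft³)
Final storage units: [74,25] [72,27] [70,27] [67,24,9] [66,24,9] [65] [63] [57] [55] [52].

10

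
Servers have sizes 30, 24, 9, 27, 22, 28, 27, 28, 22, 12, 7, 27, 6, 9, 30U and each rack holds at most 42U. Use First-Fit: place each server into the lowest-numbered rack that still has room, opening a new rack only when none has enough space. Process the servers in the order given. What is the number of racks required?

rack 1: place 30U, 12U left
rack 2: place 24U, 18U left
rack 1: place 9U, 3U left
rack 3: place 27U, 15U left
rack 4: place 22U, 20U left
rack 5: place 28U, 14U left
rack 6: place 27U, 15U left
rack 7: place 28U, 14U left
rack 8: place 22U, 20U left
rack 2: place 12U, 6U left
rack 3: place 7U, 8U left
rack 9: place 27U, 15U left
rack 2: place 6U, 0U left
rack 4: place 9U, 11U left
rack 10: place 30U, 12U left
Final racks: [30,9] [24,12,6] [27,7] [22,9] [28] [27] [28] [22] [27] [30].

10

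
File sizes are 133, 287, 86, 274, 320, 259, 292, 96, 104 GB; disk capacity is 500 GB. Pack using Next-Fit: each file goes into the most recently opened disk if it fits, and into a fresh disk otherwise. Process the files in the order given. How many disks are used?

5

133 GB → disk 1 (remaining 367 GB)
287 GB → disk 1 (remaining 80 GB)
86 GB → disk 2 (remaining 414 GB)
274 GB → disk 2 (remaining 140 GB)
320 GB → disk 3 (remaining 180 GB)
259 GB → disk 4 (remaining 241 GB)
292 GB → disk 5 (remaining 208 GB)
96 GB → disk 5 (remaining 112 GB)
104 GB → disk 5 (remaining 8 GB)
Final disks: [133,287] [86,274] [320] [259] [292,96,104].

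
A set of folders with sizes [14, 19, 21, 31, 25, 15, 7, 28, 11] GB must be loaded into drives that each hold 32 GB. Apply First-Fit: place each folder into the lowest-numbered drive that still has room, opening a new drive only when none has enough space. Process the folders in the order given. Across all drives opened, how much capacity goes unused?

14 GB → drive 1 (remaining 18 GB)
19 GB → drive 2 (remaining 13 GB)
21 GB → drive 3 (remaining 11 GB)
31 GB → drive 4 (remaining 1 GB)
25 GB → drive 5 (remaining 7 GB)
15 GB → drive 1 (remaining 3 GB)
7 GB → drive 2 (remaining 6 GB)
28 GB → drive 6 (remaining 4 GB)
11 GB → drive 3 (remaining 0 GB)
6 drives × 32 GB = 192 GB; used 171 GB; unused 21 GB.

21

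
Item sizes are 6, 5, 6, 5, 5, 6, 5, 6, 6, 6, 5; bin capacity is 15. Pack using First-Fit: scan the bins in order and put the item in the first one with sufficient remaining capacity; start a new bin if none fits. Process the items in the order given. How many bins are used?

6 bins

Put 6 in bin 1; 9 remain.
Put 5 in bin 1; 4 remain.
Put 6 in bin 2; 9 remain.
Put 5 in bin 2; 4 remain.
Put 5 in bin 3; 10 remain.
Put 6 in bin 3; 4 remain.
Put 5 in bin 4; 10 remain.
Put 6 in bin 4; 4 remain.
Put 6 in bin 5; 9 remain.
Put 6 in bin 5; 3 remain.
Put 5 in bin 6; 10 remain.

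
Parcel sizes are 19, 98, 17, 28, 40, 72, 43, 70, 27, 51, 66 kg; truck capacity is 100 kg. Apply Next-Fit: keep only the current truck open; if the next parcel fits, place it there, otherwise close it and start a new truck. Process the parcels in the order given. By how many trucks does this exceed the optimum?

2

Next-Fit: [19] [98] [17,28,40] [72] [43] [70,27] [51] [66] → 8 trucks.
Total size 531 kg; any packing needs at least ⌈531/100⌉ = 6 trucks.
An optimal packing achieves that bound: [98] [72,28] [70,27] [66,19] [51,43] [40,17] → 6 trucks.
Excess: 8 − 6 = 2.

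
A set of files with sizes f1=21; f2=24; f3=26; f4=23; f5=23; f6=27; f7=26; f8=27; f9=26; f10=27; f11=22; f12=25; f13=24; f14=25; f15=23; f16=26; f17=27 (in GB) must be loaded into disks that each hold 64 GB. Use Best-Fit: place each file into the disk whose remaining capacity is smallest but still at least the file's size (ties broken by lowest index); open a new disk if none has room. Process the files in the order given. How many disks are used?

f1 (21 GB) → disk 1 (remaining 43 GB)
f2 (24 GB) → disk 1 (remaining 19 GB)
f3 (26 GB) → disk 2 (remaining 38 GB)
f4 (23 GB) → disk 2 (remaining 15 GB)
f5 (23 GB) → disk 3 (remaining 41 GB)
f6 (27 GB) → disk 3 (remaining 14 GB)
f7 (26 GB) → disk 4 (remaining 38 GB)
f8 (27 GB) → disk 4 (remaining 11 GB)
f9 (26 GB) → disk 5 (remaining 38 GB)
f10 (27 GB) → disk 5 (remaining 11 GB)
f11 (22 GB) → disk 6 (remaining 42 GB)
f12 (25 GB) → disk 6 (remaining 17 GB)
f13 (24 GB) → disk 7 (remaining 40 GB)
f14 (25 GB) → disk 7 (remaining 15 GB)
f15 (23 GB) → disk 8 (remaining 41 GB)
f16 (26 GB) → disk 8 (remaining 15 GB)
f17 (27 GB) → disk 9 (remaining 37 GB)
Final disks: [21,24] [26,23] [23,27] [26,27] [26,27] [22,25] [24,25] [23,26] [27].

9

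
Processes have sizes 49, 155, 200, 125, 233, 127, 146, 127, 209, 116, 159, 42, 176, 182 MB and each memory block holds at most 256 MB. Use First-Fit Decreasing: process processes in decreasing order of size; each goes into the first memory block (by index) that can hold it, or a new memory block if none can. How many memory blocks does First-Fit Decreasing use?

Sorted descending: 233, 209, 200, 182, 176, 159, 155, 146, 127, 127, 125, 116, 49, 42.
233 MB → memory block 1 (remaining 23 MB)
209 MB → memory block 2 (remaining 47 MB)
200 MB → memory block 3 (remaining 56 MB)
182 MB → memory block 4 (remaining 74 MB)
176 MB → memory block 5 (remaining 80 MB)
159 MB → memory block 6 (remaining 97 MB)
155 MB → memory block 7 (remaining 101 MB)
146 MB → memory block 8 (remaining 110 MB)
127 MB → memory block 9 (remaining 129 MB)
127 MB → memory block 9 (remaining 2 MB)
125 MB → memory block 10 (remaining 131 MB)
116 MB → memory block 10 (remaining 15 MB)
49 MB → memory block 3 (remaining 7 MB)
42 MB → memory block 2 (remaining 5 MB)

10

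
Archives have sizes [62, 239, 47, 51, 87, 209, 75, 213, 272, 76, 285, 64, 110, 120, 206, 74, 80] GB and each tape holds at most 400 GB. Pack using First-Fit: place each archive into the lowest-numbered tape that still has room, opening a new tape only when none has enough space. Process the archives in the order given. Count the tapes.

62 GB → tape 1 (remaining 338 GB)
239 GB → tape 1 (remaining 99 GB)
47 GB → tape 1 (remaining 52 GB)
51 GB → tape 1 (remaining 1 GB)
87 GB → tape 2 (remaining 313 GB)
209 GB → tape 2 (remaining 104 GB)
75 GB → tape 2 (remaining 29 GB)
213 GB → tape 3 (remaining 187 GB)
272 GB → tape 4 (remaining 128 GB)
76 GB → tape 3 (remaining 111 GB)
285 GB → tape 5 (remaining 115 GB)
64 GB → tape 3 (remaining 47 GB)
110 GB → tape 4 (remaining 18 GB)
120 GB → tape 6 (remaining 280 GB)
206 GB → tape 6 (remaining 74 GB)
74 GB → tape 5 (remaining 41 GB)
80 GB → tape 7 (remaining 320 GB)
Final tapes: [62,239,47,51] [87,209,75] [213,76,64] [272,110] [285,74] [120,206] [80].

7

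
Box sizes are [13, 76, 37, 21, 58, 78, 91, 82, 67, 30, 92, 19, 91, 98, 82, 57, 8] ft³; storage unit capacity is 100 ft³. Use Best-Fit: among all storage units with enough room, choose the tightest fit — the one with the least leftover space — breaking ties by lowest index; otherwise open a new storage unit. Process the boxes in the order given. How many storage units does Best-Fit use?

storage unit 1: place 13 ft³, 87 ft³ left
storage unit 1: place 76 ft³, 11 ft³ left
storage unit 2: place 37 ft³, 63 ft³ left
storage unit 2: place 21 ft³, 42 ft³ left
storage unit 3: place 58 ft³, 42 ft³ left
storage unit 4: place 78 ft³, 22 ft³ left
storage unit 5: place 91 ft³, 9 ft³ left
storage unit 6: place 82 ft³, 18 ft³ left
storage unit 7: place 67 ft³, 33 ft³ left
storage unit 7: place 30 ft³, 3 ft³ left
storage unit 8: place 92 ft³, 8 ft³ left
storage unit 4: place 19 ft³, 3 ft³ left
storage unit 9: place 91 ft³, 9 ft³ left
storage unit 10: place 98 ft³, 2 ft³ left
storage unit 11: place 82 ft³, 18 ft³ left
storage unit 12: place 57 ft³, 43 ft³ left
storage unit 8: place 8 ft³, 0 ft³ left
Final storage units: [13,76] [37,21] [58] [78,19] [91] [82] [67,30] [92,8] [91] [98] [82] [57].

12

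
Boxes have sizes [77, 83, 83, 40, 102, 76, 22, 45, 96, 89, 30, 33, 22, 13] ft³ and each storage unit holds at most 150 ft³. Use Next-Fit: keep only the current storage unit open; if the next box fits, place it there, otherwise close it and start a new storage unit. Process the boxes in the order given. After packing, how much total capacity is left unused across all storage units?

storage unit 1: place 77 ft³, 73 ft³ left
storage unit 2: place 83 ft³, 67 ft³ left
storage unit 3: place 83 ft³, 67 ft³ left
storage unit 3: place 40 ft³, 27 ft³ left
storage unit 4: place 102 ft³, 48 ft³ left
storage unit 5: place 76 ft³, 74 ft³ left
storage unit 5: place 22 ft³, 52 ft³ left
storage unit 5: place 45 ft³, 7 ft³ left
storage unit 6: place 96 ft³, 54 ft³ left
storage unit 7: place 89 ft³, 61 ft³ left
storage unit 7: place 30 ft³, 31 ft³ left
storage unit 8: place 33 ft³, 117 ft³ left
storage unit 8: place 22 ft³, 95 ft³ left
storage unit 8: place 13 ft³, 82 ft³ left
8 storage units × 150 ft³ = 1200 ft³; used 811 ft³; unused 389 ft³.

389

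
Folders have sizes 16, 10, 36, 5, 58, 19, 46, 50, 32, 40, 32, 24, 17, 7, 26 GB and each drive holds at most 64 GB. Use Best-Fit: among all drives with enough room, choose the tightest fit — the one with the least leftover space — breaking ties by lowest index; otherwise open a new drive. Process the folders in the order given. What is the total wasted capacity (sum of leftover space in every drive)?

drive 1: place 16 GB, 48 GB left
drive 1: place 10 GB, 38 GB left
drive 1: place 36 GB, 2 GB left
drive 2: place 5 GB, 59 GB left
drive 2: place 58 GB, 1 GB left
drive 3: place 19 GB, 45 GB left
drive 4: place 46 GB, 18 GB left
drive 5: place 50 GB, 14 GB left
drive 3: place 32 GB, 13 GB left
drive 6: place 40 GB, 24 GB left
drive 7: place 32 GB, 32 GB left
drive 6: place 24 GB, 0 GB left
drive 4: place 17 GB, 1 GB left
drive 3: place 7 GB, 6 GB left
drive 7: place 26 GB, 6 GB left
7 drives × 64 GB = 448 GB; used 418 GB; unused 30 GB.

30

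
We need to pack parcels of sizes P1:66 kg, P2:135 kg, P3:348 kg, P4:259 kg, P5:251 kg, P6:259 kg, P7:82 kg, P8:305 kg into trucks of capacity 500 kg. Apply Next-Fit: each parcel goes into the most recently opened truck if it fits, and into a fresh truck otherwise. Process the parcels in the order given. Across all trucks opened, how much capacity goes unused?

1295

Put P1 (66 kg) in truck 1; 434 kg remain.
Put P2 (135 kg) in truck 1; 299 kg remain.
Put P3 (348 kg) in truck 2; 152 kg remain.
Put P4 (259 kg) in truck 3; 241 kg remain.
Put P5 (251 kg) in truck 4; 249 kg remain.
Put P6 (259 kg) in truck 5; 241 kg remain.
Put P7 (82 kg) in truck 5; 159 kg remain.
Put P8 (305 kg) in truck 6; 195 kg remain.
6 trucks × 500 kg = 3000 kg; used 1705 kg; unused 1295 kg.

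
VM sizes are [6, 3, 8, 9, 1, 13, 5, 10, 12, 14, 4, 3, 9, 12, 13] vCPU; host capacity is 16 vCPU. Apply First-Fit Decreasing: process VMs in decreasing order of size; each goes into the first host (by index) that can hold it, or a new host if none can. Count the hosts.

9

Sorted descending: 14, 13, 13, 12, 12, 10, 9, 9, 8, 6, 5, 4, 3, 3, 1.
host 1: place 14 vCPU, 2 vCPU left
host 2: place 13 vCPU, 3 vCPU left
host 3: place 13 vCPU, 3 vCPU left
host 4: place 12 vCPU, 4 vCPU left
host 5: place 12 vCPU, 4 vCPU left
host 6: place 10 vCPU, 6 vCPU left
host 7: place 9 vCPU, 7 vCPU left
host 8: place 9 vCPU, 7 vCPU left
host 9: place 8 vCPU, 8 vCPU left
host 6: place 6 vCPU, 0 vCPU left
host 7: place 5 vCPU, 2 vCPU left
host 4: place 4 vCPU, 0 vCPU left
host 2: place 3 vCPU, 0 vCPU left
host 3: place 3 vCPU, 0 vCPU left
host 1: place 1 vCPU, 1 vCPU left
Final hosts: [14,1] [13,3] [13,3] [12,4] [12] [10,6] [9,5] [9] [8].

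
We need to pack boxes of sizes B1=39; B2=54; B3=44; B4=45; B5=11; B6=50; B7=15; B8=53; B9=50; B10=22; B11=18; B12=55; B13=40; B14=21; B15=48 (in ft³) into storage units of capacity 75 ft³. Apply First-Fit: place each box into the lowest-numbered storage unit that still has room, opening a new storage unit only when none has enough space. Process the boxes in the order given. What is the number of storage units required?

Put B1 (39 ft³) in storage unit 1; 36 ft³ remain.
Put B2 (54 ft³) in storage unit 2; 21 ft³ remain.
Put B3 (44 ft³) in storage unit 3; 31 ft³ remain.
Put B4 (45 ft³) in storage unit 4; 30 ft³ remain.
Put B5 (11 ft³) in storage unit 1; 25 ft³ remain.
Put B6 (50 ft³) in storage unit 5; 25 ft³ remain.
Put B7 (15 ft³) in storage unit 1; 10 ft³ remain.
Put B8 (53 ft³) in storage unit 6; 22 ft³ remain.
Put B9 (50 ft³) in storage unit 7; 25 ft³ remain.
Put B10 (22 ft³) in storage unit 3; 9 ft³ remain.
Put B11 (18 ft³) in storage unit 2; 3 ft³ remain.
Put B12 (55 ft³) in storage unit 8; 20 ft³ remain.
Put B13 (40 ft³) in storage unit 9; 35 ft³ remain.
Put B14 (21 ft³) in storage unit 4; 9 ft³ remain.
Put B15 (48 ft³) in storage unit 10; 27 ft³ remain.
Final storage units: [39,11,15] [54,18] [44,22] [45,21] [50] [53] [50] [55] [40] [48].

10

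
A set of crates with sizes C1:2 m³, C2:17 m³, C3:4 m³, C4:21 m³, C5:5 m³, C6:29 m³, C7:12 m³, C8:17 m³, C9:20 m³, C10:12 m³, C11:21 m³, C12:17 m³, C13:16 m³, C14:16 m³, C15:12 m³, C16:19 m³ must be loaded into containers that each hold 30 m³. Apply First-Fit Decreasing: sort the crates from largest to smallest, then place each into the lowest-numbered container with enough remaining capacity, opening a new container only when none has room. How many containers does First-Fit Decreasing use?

Sorted descending: 29, 21, 21, 20, 19, 17, 17, 17, 16, 16, 12, 12, 12, 5, 4, 2.
Put 29 m³ in container 1; 1 m³ remain.
Put 21 m³ in container 2; 9 m³ remain.
Put 21 m³ in container 3; 9 m³ remain.
Put 20 m³ in container 4; 10 m³ remain.
Put 19 m³ in container 5; 11 m³ remain.
Put 17 m³ in container 6; 13 m³ remain.
Put 17 m³ in container 7; 13 m³ remain.
Put 17 m³ in container 8; 13 m³ remain.
Put 16 m³ in container 9; 14 m³ remain.
Put 16 m³ in container 10; 14 m³ remain.
Put 12 m³ in container 6; 1 m³ remain.
Put 12 m³ in container 7; 1 m³ remain.
Put 12 m³ in container 8; 1 m³ remain.
Put 5 m³ in container 2; 4 m³ remain.
Put 4 m³ in container 2; 0 m³ remain.
Put 2 m³ in container 3; 7 m³ remain.
Final containers: [29] [21,5,4] [21,2] [20] [19] [17,12] [17,12] [17,12] [16] [16].

10 containers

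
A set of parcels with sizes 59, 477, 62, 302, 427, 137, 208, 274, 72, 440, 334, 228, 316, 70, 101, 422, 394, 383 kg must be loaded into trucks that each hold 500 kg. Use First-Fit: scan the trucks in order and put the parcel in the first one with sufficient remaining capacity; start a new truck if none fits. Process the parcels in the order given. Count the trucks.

Put 59 kg in truck 1; 441 kg remain.
Put 477 kg in truck 2; 23 kg remain.
Put 62 kg in truck 1; 379 kg remain.
Put 302 kg in truck 1; 77 kg remain.
Put 427 kg in truck 3; 73 kg remain.
Put 137 kg in truck 4; 363 kg remain.
Put 208 kg in truck 4; 155 kg remain.
Put 274 kg in truck 5; 226 kg remain.
Put 72 kg in truck 1; 5 kg remain.
Put 440 kg in truck 6; 60 kg remain.
Put 334 kg in truck 7; 166 kg remain.
Put 228 kg in truck 8; 272 kg remain.
Put 316 kg in truck 9; 184 kg remain.
Put 70 kg in truck 3; 3 kg remain.
Put 101 kg in truck 4; 54 kg remain.
Put 422 kg in truck 10; 78 kg remain.
Put 394 kg in truck 11; 106 kg remain.
Put 383 kg in truck 12; 117 kg remain.

12 trucks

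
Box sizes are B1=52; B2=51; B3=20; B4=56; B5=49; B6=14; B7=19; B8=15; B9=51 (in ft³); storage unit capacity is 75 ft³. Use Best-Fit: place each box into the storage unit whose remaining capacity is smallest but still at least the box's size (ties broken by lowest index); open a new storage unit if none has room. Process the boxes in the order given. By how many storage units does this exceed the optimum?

0

Best-Fit: [52,20] [51,19] [56,14] [49,15] [51] → 5 storage units.
Total size 327 ft³; any packing needs at least ⌈327/75⌉ = 5 storage units.
So 5 is already optimal.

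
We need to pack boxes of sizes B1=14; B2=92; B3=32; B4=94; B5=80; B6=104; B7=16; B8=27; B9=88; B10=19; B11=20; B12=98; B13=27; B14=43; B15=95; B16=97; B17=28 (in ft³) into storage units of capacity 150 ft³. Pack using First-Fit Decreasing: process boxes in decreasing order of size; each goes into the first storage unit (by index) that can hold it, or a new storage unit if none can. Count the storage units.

Sorted descending: 104, 98, 97, 95, 94, 92, 88, 80, 43, 32, 28, 27, 27, 20, 19, 16, 14.
storage unit 1: place 104 ft³, 46 ft³ left
storage unit 2: place 98 ft³, 52 ft³ left
storage unit 3: place 97 ft³, 53 ft³ left
storage unit 4: place 95 ft³, 55 ft³ left
storage unit 5: place 94 ft³, 56 ft³ left
storage unit 6: place 92 ft³, 58 ft³ left
storage unit 7: place 88 ft³, 62 ft³ left
storage unit 8: place 80 ft³, 70 ft³ left
storage unit 1: place 43 ft³, 3 ft³ left
storage unit 2: place 32 ft³, 20 ft³ left
storage unit 3: place 28 ft³, 25 ft³ left
storage unit 4: place 27 ft³, 28 ft³ left
storage unit 4: place 27 ft³, 1 ft³ left
storage unit 2: place 20 ft³, 0 ft³ left
storage unit 3: place 19 ft³, 6 ft³ left
storage unit 5: place 16 ft³, 40 ft³ left
storage unit 5: place 14 ft³, 26 ft³ left
Final storage units: [104,43] [98,32,20] [97,28,19] [95,27,27] [94,16,14] [92] [88] [80].

8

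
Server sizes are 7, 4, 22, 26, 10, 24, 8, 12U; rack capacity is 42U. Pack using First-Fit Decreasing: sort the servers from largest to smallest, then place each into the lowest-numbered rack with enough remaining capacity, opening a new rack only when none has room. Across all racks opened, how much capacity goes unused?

13

Sorted descending: 26, 24, 22, 12, 10, 8, 7, 4.
Put 26U in rack 1; 16U remain.
Put 24U in rack 2; 18U remain.
Put 22U in rack 3; 20U remain.
Put 12U in rack 1; 4U remain.
Put 10U in rack 2; 8U remain.
Put 8U in rack 2; 0U remain.
Put 7U in rack 3; 13U remain.
Put 4U in rack 1; 0U remain.
3 racks × 42U = 126U; used 113U; unused 13U.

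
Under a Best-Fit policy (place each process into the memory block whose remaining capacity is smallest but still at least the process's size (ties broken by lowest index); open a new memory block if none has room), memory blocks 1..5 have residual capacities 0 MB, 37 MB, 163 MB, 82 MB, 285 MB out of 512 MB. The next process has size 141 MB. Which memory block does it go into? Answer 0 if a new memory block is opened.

3

Memory blocks with room: memory block 3 (163 MB), memory block 5 (285 MB).
Tightest fit is memory block 3 with 163 MB free.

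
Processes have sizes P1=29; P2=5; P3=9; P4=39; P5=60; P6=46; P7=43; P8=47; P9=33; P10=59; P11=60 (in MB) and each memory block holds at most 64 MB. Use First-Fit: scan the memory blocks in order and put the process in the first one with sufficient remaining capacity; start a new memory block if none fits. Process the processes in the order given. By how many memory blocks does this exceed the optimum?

First-Fit: [29,5,9] [39] [60] [46] [43] [47] [33] [59] [60] → 9 memory blocks.
8 processes exceed 32 MB (half the capacity), and no two of those can share a memory block, so at least 8 memory blocks are needed.
An optimal packing achieves that bound: [60] [60] [59,5] [47,9] [46] [43] [39] [33,29] → 8 memory blocks.
Excess: 9 − 8 = 1.

1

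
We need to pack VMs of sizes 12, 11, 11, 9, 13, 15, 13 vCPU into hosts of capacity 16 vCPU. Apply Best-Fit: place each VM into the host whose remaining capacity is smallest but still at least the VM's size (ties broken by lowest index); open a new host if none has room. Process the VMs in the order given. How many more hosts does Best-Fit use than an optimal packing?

Best-Fit: [12] [11] [11] [9] [13] [15] [13] → 7 hosts.
7 VMs exceed 8 vCPU (half the capacity), and no two of those can share a host, so at least 7 hosts are needed.
So 7 is already optimal.

0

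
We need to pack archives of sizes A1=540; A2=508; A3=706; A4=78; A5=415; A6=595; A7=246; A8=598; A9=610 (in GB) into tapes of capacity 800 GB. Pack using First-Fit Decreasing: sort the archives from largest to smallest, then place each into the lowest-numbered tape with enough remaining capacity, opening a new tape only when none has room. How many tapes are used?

7

Sorted descending: 706, 610, 598, 595, 540, 508, 415, 246, 78.
tape 1: place 706 GB, 94 GB left
tape 2: place 610 GB, 190 GB left
tape 3: place 598 GB, 202 GB left
tape 4: place 595 GB, 205 GB left
tape 5: place 540 GB, 260 GB left
tape 6: place 508 GB, 292 GB left
tape 7: place 415 GB, 385 GB left
tape 5: place 246 GB, 14 GB left
tape 1: place 78 GB, 16 GB left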